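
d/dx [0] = 0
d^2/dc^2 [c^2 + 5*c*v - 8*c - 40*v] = 2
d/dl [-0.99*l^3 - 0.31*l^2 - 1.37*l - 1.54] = -2.97*l^2 - 0.62*l - 1.37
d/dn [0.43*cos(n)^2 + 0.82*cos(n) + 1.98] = -(0.86*cos(n) + 0.82)*sin(n)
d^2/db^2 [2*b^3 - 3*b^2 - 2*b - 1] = 12*b - 6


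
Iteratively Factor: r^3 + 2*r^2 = (r + 2)*(r^2) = r*(r + 2)*(r)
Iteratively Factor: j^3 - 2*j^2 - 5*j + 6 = (j + 2)*(j^2 - 4*j + 3) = (j - 3)*(j + 2)*(j - 1)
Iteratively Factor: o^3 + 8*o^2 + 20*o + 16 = (o + 2)*(o^2 + 6*o + 8) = (o + 2)^2*(o + 4)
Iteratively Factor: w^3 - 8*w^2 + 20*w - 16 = (w - 2)*(w^2 - 6*w + 8) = (w - 4)*(w - 2)*(w - 2)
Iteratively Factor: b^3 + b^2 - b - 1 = (b + 1)*(b^2 - 1) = (b - 1)*(b + 1)*(b + 1)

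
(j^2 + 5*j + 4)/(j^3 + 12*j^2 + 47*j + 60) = (j + 1)/(j^2 + 8*j + 15)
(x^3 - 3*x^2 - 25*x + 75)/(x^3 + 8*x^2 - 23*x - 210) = (x^2 + 2*x - 15)/(x^2 + 13*x + 42)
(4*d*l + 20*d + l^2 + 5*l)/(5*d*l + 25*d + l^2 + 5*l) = (4*d + l)/(5*d + l)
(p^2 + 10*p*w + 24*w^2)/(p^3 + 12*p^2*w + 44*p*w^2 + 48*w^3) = 1/(p + 2*w)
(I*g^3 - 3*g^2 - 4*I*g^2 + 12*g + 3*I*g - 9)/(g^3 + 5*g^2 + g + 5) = (I*g^3 - g^2*(3 + 4*I) + 3*g*(4 + I) - 9)/(g^3 + 5*g^2 + g + 5)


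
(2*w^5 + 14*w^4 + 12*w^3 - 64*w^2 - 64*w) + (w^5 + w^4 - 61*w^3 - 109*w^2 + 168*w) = 3*w^5 + 15*w^4 - 49*w^3 - 173*w^2 + 104*w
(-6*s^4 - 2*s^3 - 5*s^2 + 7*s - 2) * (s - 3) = -6*s^5 + 16*s^4 + s^3 + 22*s^2 - 23*s + 6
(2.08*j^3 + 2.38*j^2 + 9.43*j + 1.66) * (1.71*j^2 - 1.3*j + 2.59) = 3.5568*j^5 + 1.3658*j^4 + 18.4185*j^3 - 3.2562*j^2 + 22.2657*j + 4.2994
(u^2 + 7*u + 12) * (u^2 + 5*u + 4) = u^4 + 12*u^3 + 51*u^2 + 88*u + 48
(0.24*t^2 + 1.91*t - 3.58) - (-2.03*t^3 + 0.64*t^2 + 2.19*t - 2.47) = 2.03*t^3 - 0.4*t^2 - 0.28*t - 1.11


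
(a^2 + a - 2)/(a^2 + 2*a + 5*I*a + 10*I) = (a - 1)/(a + 5*I)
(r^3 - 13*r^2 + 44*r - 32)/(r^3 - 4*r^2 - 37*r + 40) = (r - 4)/(r + 5)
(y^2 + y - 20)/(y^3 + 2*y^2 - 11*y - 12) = (y^2 + y - 20)/(y^3 + 2*y^2 - 11*y - 12)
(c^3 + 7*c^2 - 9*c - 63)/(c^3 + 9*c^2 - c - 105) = (c + 3)/(c + 5)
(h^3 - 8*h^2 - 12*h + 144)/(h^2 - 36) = (h^2 - 2*h - 24)/(h + 6)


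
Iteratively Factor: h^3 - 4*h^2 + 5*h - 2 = (h - 1)*(h^2 - 3*h + 2) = (h - 2)*(h - 1)*(h - 1)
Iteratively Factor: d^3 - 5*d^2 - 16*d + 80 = (d - 4)*(d^2 - d - 20) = (d - 4)*(d + 4)*(d - 5)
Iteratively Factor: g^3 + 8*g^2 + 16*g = (g + 4)*(g^2 + 4*g) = (g + 4)^2*(g)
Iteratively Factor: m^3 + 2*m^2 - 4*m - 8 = (m + 2)*(m^2 - 4) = (m + 2)^2*(m - 2)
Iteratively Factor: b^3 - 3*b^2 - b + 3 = (b - 3)*(b^2 - 1) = (b - 3)*(b + 1)*(b - 1)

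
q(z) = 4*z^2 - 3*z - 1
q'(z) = 8*z - 3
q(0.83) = -0.73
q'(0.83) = 3.64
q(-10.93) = 509.65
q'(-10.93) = -90.44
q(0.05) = -1.14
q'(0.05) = -2.60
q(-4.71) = 101.87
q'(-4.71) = -40.68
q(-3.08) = 46.19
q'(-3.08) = -27.64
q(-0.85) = 4.44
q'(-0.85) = -9.80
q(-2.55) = 32.66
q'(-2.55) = -23.40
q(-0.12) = -0.58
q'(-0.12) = -3.96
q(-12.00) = 611.00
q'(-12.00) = -99.00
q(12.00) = 539.00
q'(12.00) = 93.00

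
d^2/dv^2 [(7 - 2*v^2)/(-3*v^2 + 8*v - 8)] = 2*(48*v^3 - 333*v^2 + 504*v - 152)/(27*v^6 - 216*v^5 + 792*v^4 - 1664*v^3 + 2112*v^2 - 1536*v + 512)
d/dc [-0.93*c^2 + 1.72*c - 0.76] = 1.72 - 1.86*c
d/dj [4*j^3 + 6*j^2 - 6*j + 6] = 12*j^2 + 12*j - 6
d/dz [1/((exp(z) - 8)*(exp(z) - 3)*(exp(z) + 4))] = (-(exp(z) - 8)*(exp(z) - 3) - (exp(z) - 8)*(exp(z) + 4) - (exp(z) - 3)*(exp(z) + 4))*exp(z)/((exp(z) - 8)^2*(exp(z) - 3)^2*(exp(z) + 4)^2)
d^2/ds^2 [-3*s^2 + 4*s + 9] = -6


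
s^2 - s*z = s*(s - z)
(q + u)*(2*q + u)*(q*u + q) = 2*q^3*u + 2*q^3 + 3*q^2*u^2 + 3*q^2*u + q*u^3 + q*u^2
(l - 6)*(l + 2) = l^2 - 4*l - 12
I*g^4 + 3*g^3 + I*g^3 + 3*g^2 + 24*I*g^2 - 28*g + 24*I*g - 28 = (g - 7*I)*(g + 2*I)^2*(I*g + I)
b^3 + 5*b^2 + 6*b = b*(b + 2)*(b + 3)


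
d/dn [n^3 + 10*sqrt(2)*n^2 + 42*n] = 3*n^2 + 20*sqrt(2)*n + 42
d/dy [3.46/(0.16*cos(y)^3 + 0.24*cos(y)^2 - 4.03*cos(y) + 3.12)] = (1.6608*cos(y)^2 + 1.6608*cos(y) - 13.9438)*sin(y)/(0.16*cos(y)^3 + 0.24*cos(y)^2 - 4.03*cos(y) + 3.12)^2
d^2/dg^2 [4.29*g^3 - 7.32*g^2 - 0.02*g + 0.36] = 25.74*g - 14.64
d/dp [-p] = -1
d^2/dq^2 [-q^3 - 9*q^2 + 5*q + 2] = -6*q - 18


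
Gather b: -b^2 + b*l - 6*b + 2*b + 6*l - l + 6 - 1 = -b^2 + b*(l - 4) + 5*l + 5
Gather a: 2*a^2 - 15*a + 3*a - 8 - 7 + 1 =2*a^2 - 12*a - 14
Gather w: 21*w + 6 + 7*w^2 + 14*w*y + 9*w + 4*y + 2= 7*w^2 + w*(14*y + 30) + 4*y + 8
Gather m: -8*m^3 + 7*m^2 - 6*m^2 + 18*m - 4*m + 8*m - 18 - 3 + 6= -8*m^3 + m^2 + 22*m - 15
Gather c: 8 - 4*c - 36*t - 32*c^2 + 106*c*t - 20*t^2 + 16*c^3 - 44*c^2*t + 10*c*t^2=16*c^3 + c^2*(-44*t - 32) + c*(10*t^2 + 106*t - 4) - 20*t^2 - 36*t + 8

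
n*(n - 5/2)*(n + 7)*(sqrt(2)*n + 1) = sqrt(2)*n^4 + n^3 + 9*sqrt(2)*n^3/2 - 35*sqrt(2)*n^2/2 + 9*n^2/2 - 35*n/2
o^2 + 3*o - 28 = (o - 4)*(o + 7)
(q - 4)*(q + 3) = q^2 - q - 12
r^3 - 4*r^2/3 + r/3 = r*(r - 1)*(r - 1/3)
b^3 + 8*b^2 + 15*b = b*(b + 3)*(b + 5)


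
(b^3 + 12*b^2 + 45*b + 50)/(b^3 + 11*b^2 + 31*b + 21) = (b^3 + 12*b^2 + 45*b + 50)/(b^3 + 11*b^2 + 31*b + 21)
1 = 1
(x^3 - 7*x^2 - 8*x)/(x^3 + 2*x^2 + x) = (x - 8)/(x + 1)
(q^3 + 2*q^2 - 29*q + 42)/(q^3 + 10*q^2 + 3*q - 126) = (q - 2)/(q + 6)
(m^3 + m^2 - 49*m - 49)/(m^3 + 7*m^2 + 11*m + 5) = (m^2 - 49)/(m^2 + 6*m + 5)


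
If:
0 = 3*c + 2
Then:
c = -2/3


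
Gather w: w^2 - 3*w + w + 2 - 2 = w^2 - 2*w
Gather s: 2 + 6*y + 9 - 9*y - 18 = -3*y - 7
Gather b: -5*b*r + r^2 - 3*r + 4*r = -5*b*r + r^2 + r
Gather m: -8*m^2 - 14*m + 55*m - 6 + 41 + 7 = -8*m^2 + 41*m + 42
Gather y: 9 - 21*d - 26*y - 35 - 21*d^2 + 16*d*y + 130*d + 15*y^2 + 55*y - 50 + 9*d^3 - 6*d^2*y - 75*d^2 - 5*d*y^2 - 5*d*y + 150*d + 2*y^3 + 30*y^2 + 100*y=9*d^3 - 96*d^2 + 259*d + 2*y^3 + y^2*(45 - 5*d) + y*(-6*d^2 + 11*d + 129) - 76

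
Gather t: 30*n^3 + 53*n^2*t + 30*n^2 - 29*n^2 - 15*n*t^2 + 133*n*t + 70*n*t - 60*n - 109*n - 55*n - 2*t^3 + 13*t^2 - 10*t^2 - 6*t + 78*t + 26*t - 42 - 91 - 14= 30*n^3 + n^2 - 224*n - 2*t^3 + t^2*(3 - 15*n) + t*(53*n^2 + 203*n + 98) - 147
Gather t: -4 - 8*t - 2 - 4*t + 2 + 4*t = -8*t - 4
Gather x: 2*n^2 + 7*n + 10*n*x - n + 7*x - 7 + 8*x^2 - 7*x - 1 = 2*n^2 + 10*n*x + 6*n + 8*x^2 - 8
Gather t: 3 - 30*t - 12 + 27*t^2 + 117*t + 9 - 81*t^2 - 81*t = -54*t^2 + 6*t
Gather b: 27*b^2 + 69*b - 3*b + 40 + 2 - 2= 27*b^2 + 66*b + 40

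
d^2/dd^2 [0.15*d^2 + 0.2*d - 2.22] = 0.300000000000000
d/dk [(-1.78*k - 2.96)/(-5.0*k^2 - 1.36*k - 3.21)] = (-8.9*k^2 - 29.6*k + 1.6882)/(25.0*k^4 + 13.6*k^3 + 33.9496*k^2 + 8.7312*k + 10.3041)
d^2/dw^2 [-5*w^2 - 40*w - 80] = -10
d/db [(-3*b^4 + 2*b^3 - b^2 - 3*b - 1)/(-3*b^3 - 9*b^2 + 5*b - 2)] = (9*b^6 + 54*b^5 - 66*b^4 + 26*b^3 - 53*b^2 - 14*b + 11)/(9*b^6 + 54*b^5 + 51*b^4 - 78*b^3 + 61*b^2 - 20*b + 4)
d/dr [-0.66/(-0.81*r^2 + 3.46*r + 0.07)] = (2.2836 - 1.0692*r)/(-0.81*r^2 + 3.46*r + 0.07)^2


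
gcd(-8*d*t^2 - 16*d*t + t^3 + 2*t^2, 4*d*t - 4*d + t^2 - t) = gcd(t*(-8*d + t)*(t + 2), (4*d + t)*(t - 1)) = 1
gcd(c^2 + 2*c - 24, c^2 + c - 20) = c - 4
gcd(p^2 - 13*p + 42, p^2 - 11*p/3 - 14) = p - 6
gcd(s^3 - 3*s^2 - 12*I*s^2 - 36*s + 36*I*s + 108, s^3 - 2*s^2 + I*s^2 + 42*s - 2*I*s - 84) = s - 6*I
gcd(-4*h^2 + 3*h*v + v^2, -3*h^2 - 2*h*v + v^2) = 1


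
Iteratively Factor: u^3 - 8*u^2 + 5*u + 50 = (u + 2)*(u^2 - 10*u + 25) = (u - 5)*(u + 2)*(u - 5)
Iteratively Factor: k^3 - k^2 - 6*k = (k)*(k^2 - k - 6) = k*(k - 3)*(k + 2)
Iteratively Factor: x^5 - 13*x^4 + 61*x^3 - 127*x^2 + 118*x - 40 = (x - 1)*(x^4 - 12*x^3 + 49*x^2 - 78*x + 40) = (x - 4)*(x - 1)*(x^3 - 8*x^2 + 17*x - 10) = (x - 4)*(x - 1)^2*(x^2 - 7*x + 10) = (x - 4)*(x - 2)*(x - 1)^2*(x - 5)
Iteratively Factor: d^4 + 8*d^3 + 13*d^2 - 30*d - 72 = (d + 4)*(d^3 + 4*d^2 - 3*d - 18) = (d - 2)*(d + 4)*(d^2 + 6*d + 9) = (d - 2)*(d + 3)*(d + 4)*(d + 3)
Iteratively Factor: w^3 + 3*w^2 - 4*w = (w)*(w^2 + 3*w - 4) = w*(w - 1)*(w + 4)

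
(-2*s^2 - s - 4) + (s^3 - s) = s^3 - 2*s^2 - 2*s - 4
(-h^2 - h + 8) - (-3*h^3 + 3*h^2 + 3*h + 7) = 3*h^3 - 4*h^2 - 4*h + 1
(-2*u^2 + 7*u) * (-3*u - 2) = 6*u^3 - 17*u^2 - 14*u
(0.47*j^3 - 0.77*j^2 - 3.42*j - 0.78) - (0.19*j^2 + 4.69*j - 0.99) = 0.47*j^3 - 0.96*j^2 - 8.11*j + 0.21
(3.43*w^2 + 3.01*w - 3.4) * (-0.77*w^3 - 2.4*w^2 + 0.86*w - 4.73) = -2.6411*w^5 - 10.5497*w^4 - 1.6562*w^3 - 5.4753*w^2 - 17.1613*w + 16.082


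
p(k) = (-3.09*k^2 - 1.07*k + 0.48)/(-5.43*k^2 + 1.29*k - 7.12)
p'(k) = (-6.18*k - 1.07)/(-5.43*k^2 + 1.29*k - 7.12) + (10.86*k - 1.29)*(-3.09*k^2 - 1.07*k + 0.48)/(-5.43*k^2 + 1.29*k - 7.12)^2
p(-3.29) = 0.42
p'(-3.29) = -0.05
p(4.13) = 0.60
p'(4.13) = 0.00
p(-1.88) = 0.29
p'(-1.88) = -0.15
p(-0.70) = 0.03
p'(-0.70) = -0.28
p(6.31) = 0.60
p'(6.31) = -0.00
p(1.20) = 0.39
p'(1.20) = 0.29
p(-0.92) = 0.09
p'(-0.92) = -0.28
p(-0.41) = -0.05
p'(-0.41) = -0.20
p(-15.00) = 0.54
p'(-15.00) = -0.00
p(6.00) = 0.60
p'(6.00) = -0.00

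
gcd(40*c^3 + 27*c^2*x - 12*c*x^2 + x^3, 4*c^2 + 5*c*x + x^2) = c + x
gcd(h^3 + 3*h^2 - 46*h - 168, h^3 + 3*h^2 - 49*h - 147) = h - 7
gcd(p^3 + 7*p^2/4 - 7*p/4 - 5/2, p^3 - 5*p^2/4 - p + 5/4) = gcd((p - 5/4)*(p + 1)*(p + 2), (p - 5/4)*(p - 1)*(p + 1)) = p^2 - p/4 - 5/4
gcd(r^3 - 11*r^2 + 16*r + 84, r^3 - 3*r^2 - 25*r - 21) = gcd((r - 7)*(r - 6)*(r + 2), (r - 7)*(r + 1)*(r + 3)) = r - 7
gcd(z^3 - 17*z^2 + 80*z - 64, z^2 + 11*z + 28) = 1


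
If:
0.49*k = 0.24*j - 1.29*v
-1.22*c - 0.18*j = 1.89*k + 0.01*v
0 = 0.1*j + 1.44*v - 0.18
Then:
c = 17.1213114754098*v - 1.63138173302108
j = 1.8 - 14.4*v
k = 0.881632653061225 - 9.68571428571429*v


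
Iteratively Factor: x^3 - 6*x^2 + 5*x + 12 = (x - 4)*(x^2 - 2*x - 3) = (x - 4)*(x - 3)*(x + 1)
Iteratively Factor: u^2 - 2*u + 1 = (u - 1)*(u - 1)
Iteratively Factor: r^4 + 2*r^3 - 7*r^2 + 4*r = (r - 1)*(r^3 + 3*r^2 - 4*r) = r*(r - 1)*(r^2 + 3*r - 4) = r*(r - 1)^2*(r + 4)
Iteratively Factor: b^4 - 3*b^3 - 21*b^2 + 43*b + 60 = (b + 4)*(b^3 - 7*b^2 + 7*b + 15) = (b - 3)*(b + 4)*(b^2 - 4*b - 5) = (b - 3)*(b + 1)*(b + 4)*(b - 5)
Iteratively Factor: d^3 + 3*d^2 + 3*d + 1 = (d + 1)*(d^2 + 2*d + 1) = (d + 1)^2*(d + 1)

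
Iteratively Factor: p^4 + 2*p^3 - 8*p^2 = (p - 2)*(p^3 + 4*p^2) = p*(p - 2)*(p^2 + 4*p) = p*(p - 2)*(p + 4)*(p)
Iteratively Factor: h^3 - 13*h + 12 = (h - 1)*(h^2 + h - 12) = (h - 1)*(h + 4)*(h - 3)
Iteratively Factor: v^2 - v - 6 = (v - 3)*(v + 2)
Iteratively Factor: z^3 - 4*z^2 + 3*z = (z)*(z^2 - 4*z + 3) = z*(z - 1)*(z - 3)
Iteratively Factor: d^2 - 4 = (d + 2)*(d - 2)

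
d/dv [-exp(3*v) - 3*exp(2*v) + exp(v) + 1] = (-3*exp(2*v) - 6*exp(v) + 1)*exp(v)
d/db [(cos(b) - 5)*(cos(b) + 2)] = (3 - 2*cos(b))*sin(b)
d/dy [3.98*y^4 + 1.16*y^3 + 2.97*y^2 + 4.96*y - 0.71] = 15.92*y^3 + 3.48*y^2 + 5.94*y + 4.96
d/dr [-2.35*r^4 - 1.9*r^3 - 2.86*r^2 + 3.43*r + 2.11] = -9.4*r^3 - 5.7*r^2 - 5.72*r + 3.43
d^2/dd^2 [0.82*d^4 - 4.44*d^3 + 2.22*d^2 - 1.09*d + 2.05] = 9.84*d^2 - 26.64*d + 4.44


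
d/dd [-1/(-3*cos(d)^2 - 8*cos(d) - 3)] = 2*(3*cos(d) + 4)*sin(d)/(3*cos(d)^2 + 8*cos(d) + 3)^2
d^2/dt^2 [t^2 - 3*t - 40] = 2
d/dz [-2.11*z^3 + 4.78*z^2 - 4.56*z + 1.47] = -6.33*z^2 + 9.56*z - 4.56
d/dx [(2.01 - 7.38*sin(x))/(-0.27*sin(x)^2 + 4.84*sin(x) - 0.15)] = (-1.9926*sin(x)^2 + 1.0854*sin(x) - 8.6214)*cos(x)/(0.0729*sin(x)^4 - 2.6136*sin(x)^3 + 23.5066*sin(x)^2 - 1.452*sin(x) + 0.0225)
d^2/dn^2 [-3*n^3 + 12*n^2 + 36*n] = 24 - 18*n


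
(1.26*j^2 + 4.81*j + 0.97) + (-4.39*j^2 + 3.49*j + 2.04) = -3.13*j^2 + 8.3*j + 3.01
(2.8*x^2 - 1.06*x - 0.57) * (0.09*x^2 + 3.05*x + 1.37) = 0.252*x^4 + 8.4446*x^3 + 0.5517*x^2 - 3.1907*x - 0.7809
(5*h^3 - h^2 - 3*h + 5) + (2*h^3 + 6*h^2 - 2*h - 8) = 7*h^3 + 5*h^2 - 5*h - 3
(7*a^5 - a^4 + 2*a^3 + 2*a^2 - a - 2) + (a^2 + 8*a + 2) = 7*a^5 - a^4 + 2*a^3 + 3*a^2 + 7*a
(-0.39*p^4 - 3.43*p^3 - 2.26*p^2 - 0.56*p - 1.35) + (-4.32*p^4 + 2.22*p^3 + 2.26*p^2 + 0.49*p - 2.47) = -4.71*p^4 - 1.21*p^3 - 0.0700000000000001*p - 3.82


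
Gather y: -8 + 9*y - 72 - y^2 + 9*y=-y^2 + 18*y - 80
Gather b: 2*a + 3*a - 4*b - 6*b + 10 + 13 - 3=5*a - 10*b + 20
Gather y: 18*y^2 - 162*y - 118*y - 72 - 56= 18*y^2 - 280*y - 128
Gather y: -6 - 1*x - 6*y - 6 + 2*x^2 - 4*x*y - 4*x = 2*x^2 - 5*x + y*(-4*x - 6) - 12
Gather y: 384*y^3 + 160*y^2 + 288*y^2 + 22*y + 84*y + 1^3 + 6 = 384*y^3 + 448*y^2 + 106*y + 7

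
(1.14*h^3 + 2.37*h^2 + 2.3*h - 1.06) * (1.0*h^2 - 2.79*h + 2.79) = 1.14*h^5 - 0.8106*h^4 - 1.1317*h^3 - 0.864699999999999*h^2 + 9.3744*h - 2.9574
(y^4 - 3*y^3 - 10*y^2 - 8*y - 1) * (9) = 9*y^4 - 27*y^3 - 90*y^2 - 72*y - 9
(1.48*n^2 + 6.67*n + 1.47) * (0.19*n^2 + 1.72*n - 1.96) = 0.2812*n^4 + 3.8129*n^3 + 8.8509*n^2 - 10.5448*n - 2.8812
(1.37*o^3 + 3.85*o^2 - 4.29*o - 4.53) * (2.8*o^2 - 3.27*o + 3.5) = 3.836*o^5 + 6.3001*o^4 - 19.8065*o^3 + 14.8193*o^2 - 0.2019*o - 15.855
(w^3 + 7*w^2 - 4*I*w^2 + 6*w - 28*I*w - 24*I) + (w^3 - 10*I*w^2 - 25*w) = 2*w^3 + 7*w^2 - 14*I*w^2 - 19*w - 28*I*w - 24*I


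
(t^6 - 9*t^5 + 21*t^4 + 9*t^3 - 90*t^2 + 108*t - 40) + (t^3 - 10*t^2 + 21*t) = t^6 - 9*t^5 + 21*t^4 + 10*t^3 - 100*t^2 + 129*t - 40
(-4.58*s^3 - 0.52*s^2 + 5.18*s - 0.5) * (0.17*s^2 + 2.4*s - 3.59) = -0.7786*s^5 - 11.0804*s^4 + 16.0748*s^3 + 14.2138*s^2 - 19.7962*s + 1.795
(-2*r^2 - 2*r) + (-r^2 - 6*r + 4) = -3*r^2 - 8*r + 4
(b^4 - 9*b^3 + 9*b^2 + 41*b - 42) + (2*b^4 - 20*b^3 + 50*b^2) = 3*b^4 - 29*b^3 + 59*b^2 + 41*b - 42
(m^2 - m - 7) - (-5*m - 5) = m^2 + 4*m - 2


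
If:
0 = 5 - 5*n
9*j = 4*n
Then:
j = 4/9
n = 1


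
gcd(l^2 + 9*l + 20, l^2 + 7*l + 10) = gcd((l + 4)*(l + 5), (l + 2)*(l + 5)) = l + 5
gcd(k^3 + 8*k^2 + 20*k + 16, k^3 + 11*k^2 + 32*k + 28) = k^2 + 4*k + 4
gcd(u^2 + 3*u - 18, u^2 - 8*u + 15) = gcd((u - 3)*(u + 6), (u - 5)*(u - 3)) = u - 3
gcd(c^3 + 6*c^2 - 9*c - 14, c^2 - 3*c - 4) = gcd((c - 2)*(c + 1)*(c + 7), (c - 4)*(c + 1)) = c + 1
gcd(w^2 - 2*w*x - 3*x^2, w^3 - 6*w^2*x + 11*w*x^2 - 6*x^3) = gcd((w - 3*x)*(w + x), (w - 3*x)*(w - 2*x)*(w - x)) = -w + 3*x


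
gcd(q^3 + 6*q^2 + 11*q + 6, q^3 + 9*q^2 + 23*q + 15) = q^2 + 4*q + 3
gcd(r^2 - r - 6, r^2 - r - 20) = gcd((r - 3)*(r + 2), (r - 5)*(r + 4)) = 1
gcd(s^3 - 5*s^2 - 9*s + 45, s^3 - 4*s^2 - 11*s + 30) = s^2 - 2*s - 15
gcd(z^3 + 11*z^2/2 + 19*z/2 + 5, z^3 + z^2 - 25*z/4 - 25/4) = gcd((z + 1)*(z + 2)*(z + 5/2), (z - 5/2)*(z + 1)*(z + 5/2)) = z^2 + 7*z/2 + 5/2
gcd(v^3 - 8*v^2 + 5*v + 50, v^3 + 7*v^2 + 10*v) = v + 2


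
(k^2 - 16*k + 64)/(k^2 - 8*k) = (k - 8)/k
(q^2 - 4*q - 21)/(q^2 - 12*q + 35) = (q + 3)/(q - 5)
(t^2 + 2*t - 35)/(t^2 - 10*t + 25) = (t + 7)/(t - 5)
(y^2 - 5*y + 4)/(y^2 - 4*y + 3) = (y - 4)/(y - 3)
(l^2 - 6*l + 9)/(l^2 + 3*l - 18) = (l - 3)/(l + 6)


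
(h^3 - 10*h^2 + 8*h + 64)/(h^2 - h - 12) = (h^2 - 6*h - 16)/(h + 3)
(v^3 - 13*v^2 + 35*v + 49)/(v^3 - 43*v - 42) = (v - 7)/(v + 6)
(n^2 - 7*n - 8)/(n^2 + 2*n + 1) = (n - 8)/(n + 1)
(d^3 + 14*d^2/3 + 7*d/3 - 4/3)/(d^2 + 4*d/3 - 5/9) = 3*(d^2 + 5*d + 4)/(3*d + 5)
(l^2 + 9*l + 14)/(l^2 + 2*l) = (l + 7)/l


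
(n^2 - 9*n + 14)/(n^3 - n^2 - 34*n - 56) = (n - 2)/(n^2 + 6*n + 8)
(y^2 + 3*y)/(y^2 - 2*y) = (y + 3)/(y - 2)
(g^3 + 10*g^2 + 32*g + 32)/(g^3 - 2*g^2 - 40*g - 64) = (g + 4)/(g - 8)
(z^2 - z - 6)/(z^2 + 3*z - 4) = (z^2 - z - 6)/(z^2 + 3*z - 4)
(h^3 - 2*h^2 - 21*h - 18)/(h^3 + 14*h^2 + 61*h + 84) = (h^2 - 5*h - 6)/(h^2 + 11*h + 28)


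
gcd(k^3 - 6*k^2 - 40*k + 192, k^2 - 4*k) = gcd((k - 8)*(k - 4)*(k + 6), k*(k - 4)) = k - 4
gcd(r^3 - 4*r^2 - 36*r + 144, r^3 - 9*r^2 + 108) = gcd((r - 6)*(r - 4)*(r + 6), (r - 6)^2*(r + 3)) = r - 6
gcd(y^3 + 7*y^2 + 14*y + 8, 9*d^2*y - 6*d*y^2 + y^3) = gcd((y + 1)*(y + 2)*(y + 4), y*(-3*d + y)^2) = 1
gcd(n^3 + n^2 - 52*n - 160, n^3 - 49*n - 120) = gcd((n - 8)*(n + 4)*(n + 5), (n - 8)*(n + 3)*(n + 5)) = n^2 - 3*n - 40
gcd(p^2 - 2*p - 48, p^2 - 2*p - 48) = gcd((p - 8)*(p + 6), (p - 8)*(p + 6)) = p^2 - 2*p - 48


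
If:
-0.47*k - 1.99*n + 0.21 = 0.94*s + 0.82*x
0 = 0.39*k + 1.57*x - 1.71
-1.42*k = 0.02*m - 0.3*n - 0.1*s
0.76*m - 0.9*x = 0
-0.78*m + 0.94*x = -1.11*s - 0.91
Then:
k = -0.06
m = 1.31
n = 0.06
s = -0.84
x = 1.11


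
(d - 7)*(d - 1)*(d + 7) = d^3 - d^2 - 49*d + 49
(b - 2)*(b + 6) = b^2 + 4*b - 12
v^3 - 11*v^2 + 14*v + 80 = (v - 8)*(v - 5)*(v + 2)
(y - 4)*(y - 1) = y^2 - 5*y + 4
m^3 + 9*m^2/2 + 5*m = m*(m + 2)*(m + 5/2)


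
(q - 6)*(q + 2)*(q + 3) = q^3 - q^2 - 24*q - 36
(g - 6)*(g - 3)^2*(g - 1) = g^4 - 13*g^3 + 57*g^2 - 99*g + 54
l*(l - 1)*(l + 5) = l^3 + 4*l^2 - 5*l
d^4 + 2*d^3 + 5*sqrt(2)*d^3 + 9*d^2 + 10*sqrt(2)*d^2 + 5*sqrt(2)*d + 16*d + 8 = (d + 1)^2*(d + sqrt(2))*(d + 4*sqrt(2))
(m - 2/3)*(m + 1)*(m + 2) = m^3 + 7*m^2/3 - 4/3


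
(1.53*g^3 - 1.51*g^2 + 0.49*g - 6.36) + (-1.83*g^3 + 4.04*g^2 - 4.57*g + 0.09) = -0.3*g^3 + 2.53*g^2 - 4.08*g - 6.27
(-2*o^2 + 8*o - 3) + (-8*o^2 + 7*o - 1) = -10*o^2 + 15*o - 4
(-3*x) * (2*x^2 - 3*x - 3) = -6*x^3 + 9*x^2 + 9*x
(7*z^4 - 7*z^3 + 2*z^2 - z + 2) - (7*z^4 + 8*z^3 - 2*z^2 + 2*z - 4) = -15*z^3 + 4*z^2 - 3*z + 6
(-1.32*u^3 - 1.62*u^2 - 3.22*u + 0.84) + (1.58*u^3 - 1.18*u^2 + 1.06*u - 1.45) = 0.26*u^3 - 2.8*u^2 - 2.16*u - 0.61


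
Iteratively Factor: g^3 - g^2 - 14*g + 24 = (g - 2)*(g^2 + g - 12) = (g - 2)*(g + 4)*(g - 3)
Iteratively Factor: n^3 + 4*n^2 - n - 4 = (n - 1)*(n^2 + 5*n + 4) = (n - 1)*(n + 4)*(n + 1)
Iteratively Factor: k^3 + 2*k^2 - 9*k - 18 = (k + 2)*(k^2 - 9) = (k + 2)*(k + 3)*(k - 3)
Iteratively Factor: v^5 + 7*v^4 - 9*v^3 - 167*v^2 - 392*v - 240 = (v + 4)*(v^4 + 3*v^3 - 21*v^2 - 83*v - 60) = (v + 1)*(v + 4)*(v^3 + 2*v^2 - 23*v - 60) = (v + 1)*(v + 3)*(v + 4)*(v^2 - v - 20) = (v - 5)*(v + 1)*(v + 3)*(v + 4)*(v + 4)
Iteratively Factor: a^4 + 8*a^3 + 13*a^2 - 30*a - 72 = (a + 3)*(a^3 + 5*a^2 - 2*a - 24) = (a + 3)^2*(a^2 + 2*a - 8) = (a - 2)*(a + 3)^2*(a + 4)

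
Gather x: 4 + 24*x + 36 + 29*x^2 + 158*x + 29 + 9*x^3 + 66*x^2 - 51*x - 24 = 9*x^3 + 95*x^2 + 131*x + 45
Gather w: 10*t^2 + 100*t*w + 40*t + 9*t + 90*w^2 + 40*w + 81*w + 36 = 10*t^2 + 49*t + 90*w^2 + w*(100*t + 121) + 36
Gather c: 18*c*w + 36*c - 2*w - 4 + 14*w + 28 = c*(18*w + 36) + 12*w + 24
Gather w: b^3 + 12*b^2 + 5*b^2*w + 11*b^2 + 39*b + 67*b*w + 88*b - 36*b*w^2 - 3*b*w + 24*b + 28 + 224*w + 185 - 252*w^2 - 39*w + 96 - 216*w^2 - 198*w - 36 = b^3 + 23*b^2 + 151*b + w^2*(-36*b - 468) + w*(5*b^2 + 64*b - 13) + 273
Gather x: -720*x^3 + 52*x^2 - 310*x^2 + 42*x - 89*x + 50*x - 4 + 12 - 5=-720*x^3 - 258*x^2 + 3*x + 3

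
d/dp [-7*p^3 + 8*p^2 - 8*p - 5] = -21*p^2 + 16*p - 8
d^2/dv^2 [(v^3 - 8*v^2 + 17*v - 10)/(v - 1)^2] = 8/(v^3 - 3*v^2 + 3*v - 1)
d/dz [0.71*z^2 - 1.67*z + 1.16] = 1.42*z - 1.67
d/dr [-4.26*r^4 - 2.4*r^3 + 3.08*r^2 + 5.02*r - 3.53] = -17.04*r^3 - 7.2*r^2 + 6.16*r + 5.02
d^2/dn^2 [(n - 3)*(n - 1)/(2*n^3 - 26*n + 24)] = 1/(n^3 + 12*n^2 + 48*n + 64)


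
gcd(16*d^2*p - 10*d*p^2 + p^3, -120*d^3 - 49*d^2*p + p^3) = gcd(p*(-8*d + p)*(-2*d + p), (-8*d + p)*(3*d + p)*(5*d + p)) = -8*d + p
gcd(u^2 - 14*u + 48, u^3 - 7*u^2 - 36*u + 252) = u - 6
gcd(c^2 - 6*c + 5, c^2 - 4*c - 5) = c - 5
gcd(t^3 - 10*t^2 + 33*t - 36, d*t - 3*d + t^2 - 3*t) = t - 3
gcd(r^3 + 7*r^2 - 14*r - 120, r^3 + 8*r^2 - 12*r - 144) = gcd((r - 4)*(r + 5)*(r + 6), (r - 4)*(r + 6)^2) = r^2 + 2*r - 24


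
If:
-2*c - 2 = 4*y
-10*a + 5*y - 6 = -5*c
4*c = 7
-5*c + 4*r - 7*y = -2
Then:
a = -33/80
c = 7/4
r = -23/32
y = -11/8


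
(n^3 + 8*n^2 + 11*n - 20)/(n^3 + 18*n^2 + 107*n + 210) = (n^2 + 3*n - 4)/(n^2 + 13*n + 42)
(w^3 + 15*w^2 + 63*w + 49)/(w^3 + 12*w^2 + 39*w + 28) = (w + 7)/(w + 4)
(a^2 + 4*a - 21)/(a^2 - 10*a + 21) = (a + 7)/(a - 7)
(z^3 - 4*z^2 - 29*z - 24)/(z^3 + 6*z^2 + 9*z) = (z^2 - 7*z - 8)/(z*(z + 3))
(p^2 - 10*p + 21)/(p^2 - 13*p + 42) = (p - 3)/(p - 6)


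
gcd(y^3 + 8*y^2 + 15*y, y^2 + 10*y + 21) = y + 3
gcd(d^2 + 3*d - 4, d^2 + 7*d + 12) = d + 4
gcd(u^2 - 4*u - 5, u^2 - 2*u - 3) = u + 1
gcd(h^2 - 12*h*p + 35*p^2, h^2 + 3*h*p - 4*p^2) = 1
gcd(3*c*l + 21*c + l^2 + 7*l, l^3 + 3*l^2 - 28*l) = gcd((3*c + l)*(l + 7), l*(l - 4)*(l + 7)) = l + 7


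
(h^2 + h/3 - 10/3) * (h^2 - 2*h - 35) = h^4 - 5*h^3/3 - 39*h^2 - 5*h + 350/3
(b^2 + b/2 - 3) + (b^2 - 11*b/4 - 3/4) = 2*b^2 - 9*b/4 - 15/4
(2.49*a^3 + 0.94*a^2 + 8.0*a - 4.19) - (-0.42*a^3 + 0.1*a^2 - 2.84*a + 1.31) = 2.91*a^3 + 0.84*a^2 + 10.84*a - 5.5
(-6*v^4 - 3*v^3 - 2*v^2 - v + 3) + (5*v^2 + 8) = -6*v^4 - 3*v^3 + 3*v^2 - v + 11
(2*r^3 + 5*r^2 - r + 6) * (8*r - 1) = 16*r^4 + 38*r^3 - 13*r^2 + 49*r - 6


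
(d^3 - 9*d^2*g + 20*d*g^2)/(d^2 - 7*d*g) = (d^2 - 9*d*g + 20*g^2)/(d - 7*g)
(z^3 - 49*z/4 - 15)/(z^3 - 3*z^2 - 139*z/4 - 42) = (2*z^2 - 3*z - 20)/(2*z^2 - 9*z - 56)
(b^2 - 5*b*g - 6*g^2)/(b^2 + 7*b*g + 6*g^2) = (b - 6*g)/(b + 6*g)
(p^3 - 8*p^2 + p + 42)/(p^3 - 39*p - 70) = (p - 3)/(p + 5)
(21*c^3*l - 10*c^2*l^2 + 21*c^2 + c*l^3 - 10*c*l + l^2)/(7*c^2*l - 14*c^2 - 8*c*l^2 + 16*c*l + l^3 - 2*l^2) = (3*c^2*l - c*l^2 + 3*c - l)/(c*l - 2*c - l^2 + 2*l)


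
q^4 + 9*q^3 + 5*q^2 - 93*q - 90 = (q - 3)*(q + 1)*(q + 5)*(q + 6)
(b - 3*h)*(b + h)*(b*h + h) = b^3*h - 2*b^2*h^2 + b^2*h - 3*b*h^3 - 2*b*h^2 - 3*h^3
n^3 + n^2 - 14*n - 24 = (n - 4)*(n + 2)*(n + 3)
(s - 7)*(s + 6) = s^2 - s - 42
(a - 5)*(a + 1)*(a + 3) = a^3 - a^2 - 17*a - 15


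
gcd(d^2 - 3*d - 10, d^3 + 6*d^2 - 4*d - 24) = d + 2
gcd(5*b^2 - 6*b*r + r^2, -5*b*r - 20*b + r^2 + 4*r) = -5*b + r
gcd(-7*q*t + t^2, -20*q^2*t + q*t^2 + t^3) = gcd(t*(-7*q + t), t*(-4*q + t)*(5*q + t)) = t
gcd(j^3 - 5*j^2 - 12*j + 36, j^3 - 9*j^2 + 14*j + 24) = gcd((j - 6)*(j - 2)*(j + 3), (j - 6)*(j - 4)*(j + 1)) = j - 6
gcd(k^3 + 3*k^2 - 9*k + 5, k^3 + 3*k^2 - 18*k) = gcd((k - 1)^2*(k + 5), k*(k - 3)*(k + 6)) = 1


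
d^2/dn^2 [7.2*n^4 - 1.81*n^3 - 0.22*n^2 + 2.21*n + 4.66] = 86.4*n^2 - 10.86*n - 0.44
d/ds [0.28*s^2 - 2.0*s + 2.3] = 0.56*s - 2.0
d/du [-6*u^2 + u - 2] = 1 - 12*u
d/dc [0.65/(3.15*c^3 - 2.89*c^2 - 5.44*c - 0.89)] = (-6.1425*c^2 + 3.757*c + 3.536)/(-3.15*c^3 + 2.89*c^2 + 5.44*c + 0.89)^2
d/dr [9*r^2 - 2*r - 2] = 18*r - 2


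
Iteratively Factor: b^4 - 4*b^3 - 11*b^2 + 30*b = (b)*(b^3 - 4*b^2 - 11*b + 30) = b*(b - 5)*(b^2 + b - 6) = b*(b - 5)*(b - 2)*(b + 3)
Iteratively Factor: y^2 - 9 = (y - 3)*(y + 3)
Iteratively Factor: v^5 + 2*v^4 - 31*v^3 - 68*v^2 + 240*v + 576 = (v + 4)*(v^4 - 2*v^3 - 23*v^2 + 24*v + 144) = (v - 4)*(v + 4)*(v^3 + 2*v^2 - 15*v - 36) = (v - 4)*(v + 3)*(v + 4)*(v^2 - v - 12) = (v - 4)^2*(v + 3)*(v + 4)*(v + 3)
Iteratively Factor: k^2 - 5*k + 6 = (k - 3)*(k - 2)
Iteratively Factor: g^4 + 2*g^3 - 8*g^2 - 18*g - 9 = (g + 1)*(g^3 + g^2 - 9*g - 9) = (g + 1)^2*(g^2 - 9) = (g - 3)*(g + 1)^2*(g + 3)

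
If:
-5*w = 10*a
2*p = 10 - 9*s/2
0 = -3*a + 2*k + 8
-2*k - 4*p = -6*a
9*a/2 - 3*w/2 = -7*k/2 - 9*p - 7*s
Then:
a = -80/103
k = -532/103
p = 146/103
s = 164/103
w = 160/103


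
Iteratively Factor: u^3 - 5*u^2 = (u)*(u^2 - 5*u) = u^2*(u - 5)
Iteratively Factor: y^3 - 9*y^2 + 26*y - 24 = (y - 4)*(y^2 - 5*y + 6) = (y - 4)*(y - 2)*(y - 3)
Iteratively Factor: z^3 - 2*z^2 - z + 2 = (z + 1)*(z^2 - 3*z + 2) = (z - 2)*(z + 1)*(z - 1)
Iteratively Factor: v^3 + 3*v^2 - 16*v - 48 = (v + 4)*(v^2 - v - 12) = (v + 3)*(v + 4)*(v - 4)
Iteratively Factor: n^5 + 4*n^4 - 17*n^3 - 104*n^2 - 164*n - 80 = (n + 2)*(n^4 + 2*n^3 - 21*n^2 - 62*n - 40) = (n + 2)^2*(n^3 - 21*n - 20) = (n - 5)*(n + 2)^2*(n^2 + 5*n + 4) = (n - 5)*(n + 2)^2*(n + 4)*(n + 1)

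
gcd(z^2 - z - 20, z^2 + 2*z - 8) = z + 4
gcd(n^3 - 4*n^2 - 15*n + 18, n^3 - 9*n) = n + 3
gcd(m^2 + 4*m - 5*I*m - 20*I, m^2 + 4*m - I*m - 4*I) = m + 4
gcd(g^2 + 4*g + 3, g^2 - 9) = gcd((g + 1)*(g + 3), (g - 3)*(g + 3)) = g + 3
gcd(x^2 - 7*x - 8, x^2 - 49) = 1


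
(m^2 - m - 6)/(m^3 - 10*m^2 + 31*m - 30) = (m + 2)/(m^2 - 7*m + 10)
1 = 1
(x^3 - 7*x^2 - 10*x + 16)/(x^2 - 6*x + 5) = (x^2 - 6*x - 16)/(x - 5)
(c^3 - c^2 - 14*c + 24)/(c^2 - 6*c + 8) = (c^2 + c - 12)/(c - 4)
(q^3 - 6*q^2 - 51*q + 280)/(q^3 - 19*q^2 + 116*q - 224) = (q^2 + 2*q - 35)/(q^2 - 11*q + 28)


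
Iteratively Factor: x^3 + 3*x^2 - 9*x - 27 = (x + 3)*(x^2 - 9) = (x + 3)^2*(x - 3)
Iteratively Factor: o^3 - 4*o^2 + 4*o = (o)*(o^2 - 4*o + 4) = o*(o - 2)*(o - 2)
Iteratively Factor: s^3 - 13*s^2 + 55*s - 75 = (s - 3)*(s^2 - 10*s + 25) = (s - 5)*(s - 3)*(s - 5)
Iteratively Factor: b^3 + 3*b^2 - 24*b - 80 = (b - 5)*(b^2 + 8*b + 16) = (b - 5)*(b + 4)*(b + 4)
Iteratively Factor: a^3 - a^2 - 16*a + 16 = (a - 1)*(a^2 - 16) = (a - 1)*(a + 4)*(a - 4)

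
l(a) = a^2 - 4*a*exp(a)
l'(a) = -4*a*exp(a) + 2*a - 4*exp(a)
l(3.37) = -380.62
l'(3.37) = -501.55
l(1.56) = -27.26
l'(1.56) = -45.61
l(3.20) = -303.78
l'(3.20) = -405.75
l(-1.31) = 3.13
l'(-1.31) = -2.29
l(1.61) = -29.63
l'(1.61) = -49.01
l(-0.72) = 1.92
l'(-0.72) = -1.99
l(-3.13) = 10.34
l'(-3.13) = -5.89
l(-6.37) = 40.62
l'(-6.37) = -12.70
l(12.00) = -7812085.99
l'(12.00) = -8463225.15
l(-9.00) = 81.00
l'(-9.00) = -18.00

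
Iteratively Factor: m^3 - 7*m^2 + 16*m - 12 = (m - 3)*(m^2 - 4*m + 4) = (m - 3)*(m - 2)*(m - 2)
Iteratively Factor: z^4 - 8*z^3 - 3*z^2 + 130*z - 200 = (z - 5)*(z^3 - 3*z^2 - 18*z + 40) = (z - 5)*(z + 4)*(z^2 - 7*z + 10) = (z - 5)*(z - 2)*(z + 4)*(z - 5)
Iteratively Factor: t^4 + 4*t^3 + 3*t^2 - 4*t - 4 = (t + 2)*(t^3 + 2*t^2 - t - 2) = (t + 1)*(t + 2)*(t^2 + t - 2) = (t - 1)*(t + 1)*(t + 2)*(t + 2)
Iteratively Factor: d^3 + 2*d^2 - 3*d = (d - 1)*(d^2 + 3*d) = d*(d - 1)*(d + 3)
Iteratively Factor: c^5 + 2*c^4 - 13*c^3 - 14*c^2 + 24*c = (c)*(c^4 + 2*c^3 - 13*c^2 - 14*c + 24) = c*(c - 1)*(c^3 + 3*c^2 - 10*c - 24) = c*(c - 1)*(c + 4)*(c^2 - c - 6) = c*(c - 1)*(c + 2)*(c + 4)*(c - 3)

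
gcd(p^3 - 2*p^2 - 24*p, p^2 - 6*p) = p^2 - 6*p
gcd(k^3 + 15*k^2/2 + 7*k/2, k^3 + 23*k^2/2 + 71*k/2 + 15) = k + 1/2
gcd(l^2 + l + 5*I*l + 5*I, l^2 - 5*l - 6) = l + 1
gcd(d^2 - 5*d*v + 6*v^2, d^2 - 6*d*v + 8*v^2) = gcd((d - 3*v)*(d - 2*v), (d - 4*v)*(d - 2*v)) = -d + 2*v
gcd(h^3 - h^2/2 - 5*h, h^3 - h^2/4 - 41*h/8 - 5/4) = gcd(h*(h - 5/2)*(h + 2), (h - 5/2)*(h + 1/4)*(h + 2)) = h^2 - h/2 - 5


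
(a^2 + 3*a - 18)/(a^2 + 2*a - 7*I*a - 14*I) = (a^2 + 3*a - 18)/(a^2 + a*(2 - 7*I) - 14*I)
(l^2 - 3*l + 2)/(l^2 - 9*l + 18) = (l^2 - 3*l + 2)/(l^2 - 9*l + 18)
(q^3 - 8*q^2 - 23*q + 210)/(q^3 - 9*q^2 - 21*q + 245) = (q - 6)/(q - 7)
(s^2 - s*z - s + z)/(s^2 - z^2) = (s - 1)/(s + z)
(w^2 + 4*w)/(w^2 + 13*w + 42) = w*(w + 4)/(w^2 + 13*w + 42)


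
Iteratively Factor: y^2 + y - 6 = (y + 3)*(y - 2)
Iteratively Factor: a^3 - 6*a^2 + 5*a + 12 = (a + 1)*(a^2 - 7*a + 12) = (a - 4)*(a + 1)*(a - 3)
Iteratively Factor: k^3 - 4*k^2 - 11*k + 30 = (k - 5)*(k^2 + k - 6) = (k - 5)*(k + 3)*(k - 2)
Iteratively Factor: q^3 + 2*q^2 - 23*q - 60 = (q - 5)*(q^2 + 7*q + 12) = (q - 5)*(q + 4)*(q + 3)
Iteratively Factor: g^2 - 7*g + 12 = (g - 4)*(g - 3)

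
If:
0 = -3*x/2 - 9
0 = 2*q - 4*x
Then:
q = -12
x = -6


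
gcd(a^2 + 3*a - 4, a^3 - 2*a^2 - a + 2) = a - 1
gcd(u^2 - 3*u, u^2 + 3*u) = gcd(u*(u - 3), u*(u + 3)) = u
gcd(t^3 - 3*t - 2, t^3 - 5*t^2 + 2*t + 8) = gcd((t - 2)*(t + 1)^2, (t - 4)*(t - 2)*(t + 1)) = t^2 - t - 2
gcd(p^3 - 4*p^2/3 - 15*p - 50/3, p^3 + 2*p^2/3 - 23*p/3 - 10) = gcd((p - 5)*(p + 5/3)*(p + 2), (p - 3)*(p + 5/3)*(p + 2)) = p^2 + 11*p/3 + 10/3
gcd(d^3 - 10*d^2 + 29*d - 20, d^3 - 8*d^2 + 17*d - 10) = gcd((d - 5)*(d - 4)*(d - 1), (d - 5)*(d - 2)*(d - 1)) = d^2 - 6*d + 5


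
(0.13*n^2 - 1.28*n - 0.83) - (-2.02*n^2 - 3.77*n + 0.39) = 2.15*n^2 + 2.49*n - 1.22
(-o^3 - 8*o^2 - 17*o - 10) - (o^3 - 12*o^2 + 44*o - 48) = -2*o^3 + 4*o^2 - 61*o + 38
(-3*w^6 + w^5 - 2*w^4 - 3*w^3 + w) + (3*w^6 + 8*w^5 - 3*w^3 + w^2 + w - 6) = 9*w^5 - 2*w^4 - 6*w^3 + w^2 + 2*w - 6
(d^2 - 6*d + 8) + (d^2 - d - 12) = 2*d^2 - 7*d - 4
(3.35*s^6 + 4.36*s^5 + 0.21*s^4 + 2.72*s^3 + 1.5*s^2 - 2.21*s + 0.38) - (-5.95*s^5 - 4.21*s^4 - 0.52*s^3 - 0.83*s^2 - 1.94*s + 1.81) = 3.35*s^6 + 10.31*s^5 + 4.42*s^4 + 3.24*s^3 + 2.33*s^2 - 0.27*s - 1.43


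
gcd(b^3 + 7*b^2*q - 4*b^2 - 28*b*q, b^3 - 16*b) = b^2 - 4*b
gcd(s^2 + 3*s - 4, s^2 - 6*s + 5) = s - 1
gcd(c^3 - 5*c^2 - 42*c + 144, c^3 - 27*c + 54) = c^2 + 3*c - 18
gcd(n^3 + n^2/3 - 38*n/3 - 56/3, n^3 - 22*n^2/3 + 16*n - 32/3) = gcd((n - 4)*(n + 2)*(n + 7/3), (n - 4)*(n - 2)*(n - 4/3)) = n - 4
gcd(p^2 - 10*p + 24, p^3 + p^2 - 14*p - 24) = p - 4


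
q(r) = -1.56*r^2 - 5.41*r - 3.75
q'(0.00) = -5.41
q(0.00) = -3.75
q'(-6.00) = 13.31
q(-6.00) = -27.45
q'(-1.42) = -0.98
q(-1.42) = 0.79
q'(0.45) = -6.81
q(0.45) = -6.50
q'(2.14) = -12.09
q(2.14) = -22.47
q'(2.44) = -13.02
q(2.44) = -26.24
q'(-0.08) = -5.16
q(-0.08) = -3.33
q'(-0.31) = -4.44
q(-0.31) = -2.22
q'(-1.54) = -0.61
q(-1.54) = 0.88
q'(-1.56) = -0.54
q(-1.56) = 0.89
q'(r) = -3.12*r - 5.41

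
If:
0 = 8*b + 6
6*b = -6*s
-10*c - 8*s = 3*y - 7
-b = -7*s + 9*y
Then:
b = -3/4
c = -1/10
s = 3/4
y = 2/3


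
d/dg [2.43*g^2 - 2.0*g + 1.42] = 4.86*g - 2.0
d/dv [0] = 0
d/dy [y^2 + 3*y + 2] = 2*y + 3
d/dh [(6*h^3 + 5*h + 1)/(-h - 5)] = 6*(-2*h^3 - 15*h^2 - 4)/(h^2 + 10*h + 25)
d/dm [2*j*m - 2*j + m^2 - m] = 2*j + 2*m - 1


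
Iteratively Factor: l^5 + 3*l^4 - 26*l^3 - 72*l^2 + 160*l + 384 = (l + 4)*(l^4 - l^3 - 22*l^2 + 16*l + 96) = (l + 2)*(l + 4)*(l^3 - 3*l^2 - 16*l + 48) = (l - 3)*(l + 2)*(l + 4)*(l^2 - 16) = (l - 4)*(l - 3)*(l + 2)*(l + 4)*(l + 4)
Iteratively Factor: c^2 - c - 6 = (c - 3)*(c + 2)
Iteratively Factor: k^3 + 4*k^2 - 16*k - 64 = (k + 4)*(k^2 - 16) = (k + 4)^2*(k - 4)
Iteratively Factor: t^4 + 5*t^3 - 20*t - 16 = (t + 1)*(t^3 + 4*t^2 - 4*t - 16) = (t + 1)*(t + 4)*(t^2 - 4) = (t - 2)*(t + 1)*(t + 4)*(t + 2)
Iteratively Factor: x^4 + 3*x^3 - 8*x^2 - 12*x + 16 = (x - 2)*(x^3 + 5*x^2 + 2*x - 8) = (x - 2)*(x + 2)*(x^2 + 3*x - 4) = (x - 2)*(x - 1)*(x + 2)*(x + 4)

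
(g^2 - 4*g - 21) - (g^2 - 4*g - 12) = -9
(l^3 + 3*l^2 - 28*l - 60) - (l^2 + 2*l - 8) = l^3 + 2*l^2 - 30*l - 52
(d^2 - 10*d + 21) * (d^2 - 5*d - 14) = d^4 - 15*d^3 + 57*d^2 + 35*d - 294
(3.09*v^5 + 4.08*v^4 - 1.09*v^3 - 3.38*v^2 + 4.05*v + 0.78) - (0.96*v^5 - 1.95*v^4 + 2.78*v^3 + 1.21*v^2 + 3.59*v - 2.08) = 2.13*v^5 + 6.03*v^4 - 3.87*v^3 - 4.59*v^2 + 0.46*v + 2.86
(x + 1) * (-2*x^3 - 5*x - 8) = -2*x^4 - 2*x^3 - 5*x^2 - 13*x - 8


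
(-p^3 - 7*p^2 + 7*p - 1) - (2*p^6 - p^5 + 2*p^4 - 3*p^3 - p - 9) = -2*p^6 + p^5 - 2*p^4 + 2*p^3 - 7*p^2 + 8*p + 8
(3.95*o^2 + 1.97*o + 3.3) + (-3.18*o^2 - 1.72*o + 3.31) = 0.77*o^2 + 0.25*o + 6.61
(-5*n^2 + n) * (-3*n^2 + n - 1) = 15*n^4 - 8*n^3 + 6*n^2 - n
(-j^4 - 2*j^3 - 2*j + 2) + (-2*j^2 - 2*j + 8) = -j^4 - 2*j^3 - 2*j^2 - 4*j + 10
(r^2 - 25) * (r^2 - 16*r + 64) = r^4 - 16*r^3 + 39*r^2 + 400*r - 1600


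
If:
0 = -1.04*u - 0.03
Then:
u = -0.03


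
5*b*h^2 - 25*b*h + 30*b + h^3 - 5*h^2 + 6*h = (5*b + h)*(h - 3)*(h - 2)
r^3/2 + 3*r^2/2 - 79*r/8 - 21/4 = (r/2 + 1/4)*(r - 7/2)*(r + 6)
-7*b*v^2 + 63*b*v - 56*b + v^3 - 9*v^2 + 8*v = (-7*b + v)*(v - 8)*(v - 1)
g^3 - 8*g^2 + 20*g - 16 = (g - 4)*(g - 2)^2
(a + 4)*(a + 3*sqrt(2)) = a^2 + 4*a + 3*sqrt(2)*a + 12*sqrt(2)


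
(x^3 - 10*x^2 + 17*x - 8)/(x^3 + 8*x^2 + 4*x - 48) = (x^3 - 10*x^2 + 17*x - 8)/(x^3 + 8*x^2 + 4*x - 48)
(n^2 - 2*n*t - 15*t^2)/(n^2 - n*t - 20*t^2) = (n + 3*t)/(n + 4*t)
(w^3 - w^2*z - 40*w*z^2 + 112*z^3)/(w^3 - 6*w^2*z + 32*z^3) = (w + 7*z)/(w + 2*z)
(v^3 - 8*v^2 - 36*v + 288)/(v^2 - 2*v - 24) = (v^2 - 2*v - 48)/(v + 4)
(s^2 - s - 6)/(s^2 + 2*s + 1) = (s^2 - s - 6)/(s^2 + 2*s + 1)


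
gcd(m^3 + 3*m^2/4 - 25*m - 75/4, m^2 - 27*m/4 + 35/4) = m - 5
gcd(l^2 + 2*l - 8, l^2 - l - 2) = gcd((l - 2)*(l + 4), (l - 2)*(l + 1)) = l - 2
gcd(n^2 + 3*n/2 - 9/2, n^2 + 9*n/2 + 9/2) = n + 3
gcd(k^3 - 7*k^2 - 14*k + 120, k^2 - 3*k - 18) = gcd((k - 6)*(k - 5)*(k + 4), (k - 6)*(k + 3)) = k - 6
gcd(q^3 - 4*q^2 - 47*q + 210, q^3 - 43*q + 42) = q^2 + q - 42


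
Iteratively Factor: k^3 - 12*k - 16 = (k - 4)*(k^2 + 4*k + 4) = (k - 4)*(k + 2)*(k + 2)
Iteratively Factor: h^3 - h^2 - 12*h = (h + 3)*(h^2 - 4*h) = h*(h + 3)*(h - 4)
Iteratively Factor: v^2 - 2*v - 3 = (v - 3)*(v + 1)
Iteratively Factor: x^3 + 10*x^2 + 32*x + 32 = (x + 2)*(x^2 + 8*x + 16) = (x + 2)*(x + 4)*(x + 4)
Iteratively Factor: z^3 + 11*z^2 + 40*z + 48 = (z + 3)*(z^2 + 8*z + 16) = (z + 3)*(z + 4)*(z + 4)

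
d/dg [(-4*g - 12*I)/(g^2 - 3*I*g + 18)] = 4/(g^2 - 12*I*g - 36)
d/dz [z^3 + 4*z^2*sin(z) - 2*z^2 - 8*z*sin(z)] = 4*z^2*cos(z) + 3*z^2 - 8*sqrt(2)*z*cos(z + pi/4) - 4*z - 8*sin(z)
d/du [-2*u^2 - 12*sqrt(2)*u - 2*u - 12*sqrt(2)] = -4*u - 12*sqrt(2) - 2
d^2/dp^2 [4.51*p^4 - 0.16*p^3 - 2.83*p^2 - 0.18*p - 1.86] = 54.12*p^2 - 0.96*p - 5.66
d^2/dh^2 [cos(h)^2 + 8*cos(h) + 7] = -8*cos(h) - 2*cos(2*h)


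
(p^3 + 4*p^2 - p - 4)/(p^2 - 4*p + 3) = (p^2 + 5*p + 4)/(p - 3)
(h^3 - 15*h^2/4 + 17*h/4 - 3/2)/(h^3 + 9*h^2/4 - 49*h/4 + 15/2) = (h - 1)/(h + 5)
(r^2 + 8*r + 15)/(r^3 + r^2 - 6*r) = (r + 5)/(r*(r - 2))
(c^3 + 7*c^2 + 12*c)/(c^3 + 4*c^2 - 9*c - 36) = c/(c - 3)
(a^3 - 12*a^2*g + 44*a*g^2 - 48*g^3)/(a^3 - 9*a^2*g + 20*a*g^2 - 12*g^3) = (a - 4*g)/(a - g)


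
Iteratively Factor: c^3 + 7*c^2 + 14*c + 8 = (c + 1)*(c^2 + 6*c + 8) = (c + 1)*(c + 2)*(c + 4)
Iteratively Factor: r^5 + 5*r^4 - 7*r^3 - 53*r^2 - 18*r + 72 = (r - 1)*(r^4 + 6*r^3 - r^2 - 54*r - 72) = (r - 1)*(r + 4)*(r^3 + 2*r^2 - 9*r - 18) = (r - 1)*(r + 3)*(r + 4)*(r^2 - r - 6) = (r - 3)*(r - 1)*(r + 3)*(r + 4)*(r + 2)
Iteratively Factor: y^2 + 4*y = (y + 4)*(y)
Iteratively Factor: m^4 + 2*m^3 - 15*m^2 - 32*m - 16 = (m + 4)*(m^3 - 2*m^2 - 7*m - 4) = (m + 1)*(m + 4)*(m^2 - 3*m - 4) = (m + 1)^2*(m + 4)*(m - 4)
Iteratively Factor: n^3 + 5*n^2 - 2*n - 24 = (n + 3)*(n^2 + 2*n - 8) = (n + 3)*(n + 4)*(n - 2)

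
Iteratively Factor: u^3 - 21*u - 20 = (u + 4)*(u^2 - 4*u - 5) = (u + 1)*(u + 4)*(u - 5)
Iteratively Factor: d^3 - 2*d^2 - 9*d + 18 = (d - 3)*(d^2 + d - 6) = (d - 3)*(d - 2)*(d + 3)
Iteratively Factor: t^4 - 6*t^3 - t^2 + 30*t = (t + 2)*(t^3 - 8*t^2 + 15*t) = t*(t + 2)*(t^2 - 8*t + 15) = t*(t - 5)*(t + 2)*(t - 3)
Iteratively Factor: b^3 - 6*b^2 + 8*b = (b - 4)*(b^2 - 2*b) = (b - 4)*(b - 2)*(b)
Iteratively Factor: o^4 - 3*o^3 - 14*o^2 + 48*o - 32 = (o - 1)*(o^3 - 2*o^2 - 16*o + 32) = (o - 2)*(o - 1)*(o^2 - 16) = (o - 4)*(o - 2)*(o - 1)*(o + 4)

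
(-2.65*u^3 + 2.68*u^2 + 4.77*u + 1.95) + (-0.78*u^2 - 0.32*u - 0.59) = -2.65*u^3 + 1.9*u^2 + 4.45*u + 1.36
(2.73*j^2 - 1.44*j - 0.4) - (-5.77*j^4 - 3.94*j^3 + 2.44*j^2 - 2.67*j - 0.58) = 5.77*j^4 + 3.94*j^3 + 0.29*j^2 + 1.23*j + 0.18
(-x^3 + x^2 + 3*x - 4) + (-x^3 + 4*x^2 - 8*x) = -2*x^3 + 5*x^2 - 5*x - 4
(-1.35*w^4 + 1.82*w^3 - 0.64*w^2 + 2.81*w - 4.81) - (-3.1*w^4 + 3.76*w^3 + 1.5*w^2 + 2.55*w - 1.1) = 1.75*w^4 - 1.94*w^3 - 2.14*w^2 + 0.26*w - 3.71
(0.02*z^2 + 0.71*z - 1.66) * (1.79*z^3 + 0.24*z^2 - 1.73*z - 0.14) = 0.0358*z^5 + 1.2757*z^4 - 2.8356*z^3 - 1.6295*z^2 + 2.7724*z + 0.2324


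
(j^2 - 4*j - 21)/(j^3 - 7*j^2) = (j + 3)/j^2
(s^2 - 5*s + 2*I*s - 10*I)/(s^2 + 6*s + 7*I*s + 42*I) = (s^2 + s*(-5 + 2*I) - 10*I)/(s^2 + s*(6 + 7*I) + 42*I)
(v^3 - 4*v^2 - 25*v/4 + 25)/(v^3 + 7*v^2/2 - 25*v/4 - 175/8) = 2*(v - 4)/(2*v + 7)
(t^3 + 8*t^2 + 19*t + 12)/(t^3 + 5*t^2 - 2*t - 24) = (t + 1)/(t - 2)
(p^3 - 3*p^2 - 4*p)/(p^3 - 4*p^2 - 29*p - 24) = p*(p - 4)/(p^2 - 5*p - 24)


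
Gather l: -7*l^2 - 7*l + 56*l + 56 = -7*l^2 + 49*l + 56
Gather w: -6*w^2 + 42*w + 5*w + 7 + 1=-6*w^2 + 47*w + 8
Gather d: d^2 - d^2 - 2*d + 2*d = 0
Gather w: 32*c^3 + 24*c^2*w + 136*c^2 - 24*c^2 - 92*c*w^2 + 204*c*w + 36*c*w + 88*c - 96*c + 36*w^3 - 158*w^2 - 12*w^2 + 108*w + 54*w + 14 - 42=32*c^3 + 112*c^2 - 8*c + 36*w^3 + w^2*(-92*c - 170) + w*(24*c^2 + 240*c + 162) - 28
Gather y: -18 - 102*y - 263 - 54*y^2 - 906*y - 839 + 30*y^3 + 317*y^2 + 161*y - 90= 30*y^3 + 263*y^2 - 847*y - 1210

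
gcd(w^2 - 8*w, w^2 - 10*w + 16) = w - 8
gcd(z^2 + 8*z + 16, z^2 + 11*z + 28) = z + 4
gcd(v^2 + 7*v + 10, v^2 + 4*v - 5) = v + 5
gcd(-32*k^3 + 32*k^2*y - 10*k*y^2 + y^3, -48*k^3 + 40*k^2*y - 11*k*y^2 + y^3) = 16*k^2 - 8*k*y + y^2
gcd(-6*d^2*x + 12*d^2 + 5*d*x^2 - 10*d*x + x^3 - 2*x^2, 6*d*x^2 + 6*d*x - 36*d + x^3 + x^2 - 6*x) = 6*d*x - 12*d + x^2 - 2*x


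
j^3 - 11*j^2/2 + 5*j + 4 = (j - 4)*(j - 2)*(j + 1/2)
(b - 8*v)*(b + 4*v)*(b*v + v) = b^3*v - 4*b^2*v^2 + b^2*v - 32*b*v^3 - 4*b*v^2 - 32*v^3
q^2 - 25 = (q - 5)*(q + 5)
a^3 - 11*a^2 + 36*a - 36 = (a - 6)*(a - 3)*(a - 2)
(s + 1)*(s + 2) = s^2 + 3*s + 2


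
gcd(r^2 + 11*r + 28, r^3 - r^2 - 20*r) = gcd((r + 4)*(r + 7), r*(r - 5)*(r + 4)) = r + 4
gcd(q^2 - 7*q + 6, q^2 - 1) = q - 1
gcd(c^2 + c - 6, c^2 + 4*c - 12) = c - 2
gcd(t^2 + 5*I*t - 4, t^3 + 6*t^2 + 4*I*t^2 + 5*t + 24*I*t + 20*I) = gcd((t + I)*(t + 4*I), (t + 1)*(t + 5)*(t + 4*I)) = t + 4*I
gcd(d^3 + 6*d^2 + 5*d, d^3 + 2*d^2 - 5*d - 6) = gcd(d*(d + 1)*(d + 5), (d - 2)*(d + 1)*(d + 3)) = d + 1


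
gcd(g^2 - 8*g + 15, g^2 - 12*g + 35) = g - 5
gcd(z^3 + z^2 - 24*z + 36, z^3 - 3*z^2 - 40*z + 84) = z^2 + 4*z - 12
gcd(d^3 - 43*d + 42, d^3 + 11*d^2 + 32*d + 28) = d + 7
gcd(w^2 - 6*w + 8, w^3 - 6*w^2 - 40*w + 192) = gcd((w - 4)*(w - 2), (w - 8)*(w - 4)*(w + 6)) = w - 4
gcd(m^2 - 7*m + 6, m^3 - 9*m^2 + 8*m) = m - 1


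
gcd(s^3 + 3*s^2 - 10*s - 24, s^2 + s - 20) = 1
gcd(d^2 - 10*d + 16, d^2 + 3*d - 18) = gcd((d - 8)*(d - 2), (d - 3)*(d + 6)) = 1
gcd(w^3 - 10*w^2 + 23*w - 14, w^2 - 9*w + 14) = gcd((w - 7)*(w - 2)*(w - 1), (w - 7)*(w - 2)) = w^2 - 9*w + 14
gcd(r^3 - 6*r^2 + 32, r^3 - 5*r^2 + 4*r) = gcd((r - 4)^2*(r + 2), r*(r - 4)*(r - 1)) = r - 4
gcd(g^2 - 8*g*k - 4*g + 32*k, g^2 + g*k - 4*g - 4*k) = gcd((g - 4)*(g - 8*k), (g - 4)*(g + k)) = g - 4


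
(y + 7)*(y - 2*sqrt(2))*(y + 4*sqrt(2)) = y^3 + 2*sqrt(2)*y^2 + 7*y^2 - 16*y + 14*sqrt(2)*y - 112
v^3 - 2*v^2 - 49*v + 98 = (v - 7)*(v - 2)*(v + 7)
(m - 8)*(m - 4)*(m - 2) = m^3 - 14*m^2 + 56*m - 64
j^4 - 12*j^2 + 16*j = j*(j - 2)^2*(j + 4)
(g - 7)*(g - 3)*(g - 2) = g^3 - 12*g^2 + 41*g - 42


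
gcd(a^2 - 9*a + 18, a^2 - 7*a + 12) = a - 3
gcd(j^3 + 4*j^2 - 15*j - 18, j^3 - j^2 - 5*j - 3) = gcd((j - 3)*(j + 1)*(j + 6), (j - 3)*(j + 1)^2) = j^2 - 2*j - 3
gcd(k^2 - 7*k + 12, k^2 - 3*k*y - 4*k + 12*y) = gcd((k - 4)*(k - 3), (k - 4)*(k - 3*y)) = k - 4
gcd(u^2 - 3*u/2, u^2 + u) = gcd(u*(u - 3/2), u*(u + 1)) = u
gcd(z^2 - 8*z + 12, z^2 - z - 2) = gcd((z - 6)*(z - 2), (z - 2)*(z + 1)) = z - 2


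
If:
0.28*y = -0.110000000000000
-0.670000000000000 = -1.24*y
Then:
No Solution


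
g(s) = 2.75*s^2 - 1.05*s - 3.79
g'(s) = 5.5*s - 1.05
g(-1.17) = 1.20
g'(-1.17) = -7.48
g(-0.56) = -2.34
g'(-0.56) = -4.13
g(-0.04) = -3.74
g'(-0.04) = -1.27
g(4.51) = 47.41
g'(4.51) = 23.76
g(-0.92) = -0.50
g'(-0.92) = -6.11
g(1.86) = 3.77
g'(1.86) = 9.18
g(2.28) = 8.11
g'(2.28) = 11.49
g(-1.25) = 1.82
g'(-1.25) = -7.92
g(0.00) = -3.79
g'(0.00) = -1.05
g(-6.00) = 101.51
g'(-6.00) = -34.05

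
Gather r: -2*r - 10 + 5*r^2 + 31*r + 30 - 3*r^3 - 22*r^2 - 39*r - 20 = -3*r^3 - 17*r^2 - 10*r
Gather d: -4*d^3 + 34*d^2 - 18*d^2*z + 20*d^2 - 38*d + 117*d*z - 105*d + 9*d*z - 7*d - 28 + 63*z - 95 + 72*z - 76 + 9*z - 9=-4*d^3 + d^2*(54 - 18*z) + d*(126*z - 150) + 144*z - 208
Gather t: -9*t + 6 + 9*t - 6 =0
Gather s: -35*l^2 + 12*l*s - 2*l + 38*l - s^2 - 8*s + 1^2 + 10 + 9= -35*l^2 + 36*l - s^2 + s*(12*l - 8) + 20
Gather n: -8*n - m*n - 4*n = n*(-m - 12)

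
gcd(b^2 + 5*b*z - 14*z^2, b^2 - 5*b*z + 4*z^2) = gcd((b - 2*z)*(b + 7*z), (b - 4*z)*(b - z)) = 1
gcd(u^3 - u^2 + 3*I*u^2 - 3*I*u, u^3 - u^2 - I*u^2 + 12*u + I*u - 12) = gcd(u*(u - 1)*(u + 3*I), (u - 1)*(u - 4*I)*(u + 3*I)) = u^2 + u*(-1 + 3*I) - 3*I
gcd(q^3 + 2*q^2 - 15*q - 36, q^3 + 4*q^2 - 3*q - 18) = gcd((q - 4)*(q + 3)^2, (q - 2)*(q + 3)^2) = q^2 + 6*q + 9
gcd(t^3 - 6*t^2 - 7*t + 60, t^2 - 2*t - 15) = t^2 - 2*t - 15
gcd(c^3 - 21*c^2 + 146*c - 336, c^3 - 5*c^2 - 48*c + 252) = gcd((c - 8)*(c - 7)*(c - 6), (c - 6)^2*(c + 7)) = c - 6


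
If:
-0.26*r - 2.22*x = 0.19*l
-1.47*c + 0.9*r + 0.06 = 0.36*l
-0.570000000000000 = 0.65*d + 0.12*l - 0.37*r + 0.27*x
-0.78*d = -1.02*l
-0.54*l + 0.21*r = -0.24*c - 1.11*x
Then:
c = 3.42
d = 2.73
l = 2.09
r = 6.35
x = -0.92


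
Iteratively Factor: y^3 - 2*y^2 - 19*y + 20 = (y + 4)*(y^2 - 6*y + 5) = (y - 1)*(y + 4)*(y - 5)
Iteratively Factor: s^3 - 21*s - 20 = (s - 5)*(s^2 + 5*s + 4) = (s - 5)*(s + 4)*(s + 1)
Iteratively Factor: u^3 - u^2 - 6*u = (u + 2)*(u^2 - 3*u) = (u - 3)*(u + 2)*(u)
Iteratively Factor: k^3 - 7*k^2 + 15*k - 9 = (k - 3)*(k^2 - 4*k + 3) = (k - 3)^2*(k - 1)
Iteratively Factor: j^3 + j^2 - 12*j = (j + 4)*(j^2 - 3*j) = j*(j + 4)*(j - 3)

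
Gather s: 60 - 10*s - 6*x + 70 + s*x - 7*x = s*(x - 10) - 13*x + 130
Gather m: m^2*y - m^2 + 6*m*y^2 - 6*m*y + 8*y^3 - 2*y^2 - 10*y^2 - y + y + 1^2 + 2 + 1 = m^2*(y - 1) + m*(6*y^2 - 6*y) + 8*y^3 - 12*y^2 + 4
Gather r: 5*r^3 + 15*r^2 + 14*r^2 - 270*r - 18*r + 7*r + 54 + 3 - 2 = 5*r^3 + 29*r^2 - 281*r + 55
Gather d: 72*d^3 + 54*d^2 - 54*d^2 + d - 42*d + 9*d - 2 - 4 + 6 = 72*d^3 - 32*d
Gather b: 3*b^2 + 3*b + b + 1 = 3*b^2 + 4*b + 1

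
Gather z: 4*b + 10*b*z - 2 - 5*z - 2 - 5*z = 4*b + z*(10*b - 10) - 4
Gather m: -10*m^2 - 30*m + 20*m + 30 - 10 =-10*m^2 - 10*m + 20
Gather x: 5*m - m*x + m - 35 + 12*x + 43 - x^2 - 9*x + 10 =6*m - x^2 + x*(3 - m) + 18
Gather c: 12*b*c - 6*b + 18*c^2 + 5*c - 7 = -6*b + 18*c^2 + c*(12*b + 5) - 7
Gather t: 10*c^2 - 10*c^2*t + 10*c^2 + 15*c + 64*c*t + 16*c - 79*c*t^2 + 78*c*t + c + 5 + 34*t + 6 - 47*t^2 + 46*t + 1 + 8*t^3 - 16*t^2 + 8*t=20*c^2 + 32*c + 8*t^3 + t^2*(-79*c - 63) + t*(-10*c^2 + 142*c + 88) + 12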